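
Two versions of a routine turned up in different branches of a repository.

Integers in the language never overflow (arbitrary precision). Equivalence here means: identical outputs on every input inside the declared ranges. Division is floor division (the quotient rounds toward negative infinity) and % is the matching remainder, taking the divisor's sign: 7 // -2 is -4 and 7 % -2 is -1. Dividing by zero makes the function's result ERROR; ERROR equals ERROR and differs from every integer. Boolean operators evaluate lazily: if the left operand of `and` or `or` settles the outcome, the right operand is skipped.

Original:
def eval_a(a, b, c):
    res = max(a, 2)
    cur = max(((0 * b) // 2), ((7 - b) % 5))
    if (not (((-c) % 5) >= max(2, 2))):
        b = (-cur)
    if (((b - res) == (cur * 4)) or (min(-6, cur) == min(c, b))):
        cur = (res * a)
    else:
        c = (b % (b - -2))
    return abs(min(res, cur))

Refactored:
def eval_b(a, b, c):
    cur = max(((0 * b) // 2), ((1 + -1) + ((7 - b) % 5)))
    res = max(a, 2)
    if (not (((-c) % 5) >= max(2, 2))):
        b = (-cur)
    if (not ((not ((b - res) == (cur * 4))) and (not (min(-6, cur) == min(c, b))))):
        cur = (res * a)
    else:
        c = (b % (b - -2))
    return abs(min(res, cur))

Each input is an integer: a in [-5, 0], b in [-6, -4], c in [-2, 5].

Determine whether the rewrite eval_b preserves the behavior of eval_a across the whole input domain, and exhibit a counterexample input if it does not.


The two versions differ — the changes include arithmetic usage differs, and boolean connective usage differs, and constant usage differs.
One worked example (a=0, b=-5, c=5) — eval_a: res becomes 2; next cur becomes 2; next (not (((-c) % 5) >= max(2, 2))) evaluates to true; next b becomes -2; next (((b - res) == (cur * 4)) or (min(-6, cur) == min(c, b))) evaluates to false; next hits division by zero so the output is ERROR; eval_b: cur becomes 2; next res becomes 2; next (not (((-c) % 5) >= max(2, 2))) evaluates to true; next b becomes -2; next (not ((not ((b - res) == (cur * 4))) and (not (min(-6, cur) == min(c, b))))) evaluates to false; next hits division by zero so the output is ERROR; agreement on ERROR.
Across all 144 domain points the two functions coincide.
verdict: equivalent


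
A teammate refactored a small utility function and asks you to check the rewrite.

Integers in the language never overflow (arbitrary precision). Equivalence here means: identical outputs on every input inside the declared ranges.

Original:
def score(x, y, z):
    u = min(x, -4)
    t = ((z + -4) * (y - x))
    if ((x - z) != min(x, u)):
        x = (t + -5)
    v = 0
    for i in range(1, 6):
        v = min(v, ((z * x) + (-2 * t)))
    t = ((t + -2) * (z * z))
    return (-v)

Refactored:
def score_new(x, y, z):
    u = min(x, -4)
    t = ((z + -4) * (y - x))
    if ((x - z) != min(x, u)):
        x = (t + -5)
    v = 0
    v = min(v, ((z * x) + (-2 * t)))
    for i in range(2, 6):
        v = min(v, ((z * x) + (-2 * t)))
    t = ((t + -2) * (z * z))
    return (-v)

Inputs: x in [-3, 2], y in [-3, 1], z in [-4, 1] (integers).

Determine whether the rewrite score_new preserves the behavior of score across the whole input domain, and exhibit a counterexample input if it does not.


Side by side, the visible changes include: min/max/abs usage differs, constant usage differs, loop structure differs, arithmetic usage differs, statement counts differ.
Tracing x=0, y=-2, z=-2: score: u := -4 | t := 12 | ((x - z) != min(x, u)): true | x := 7 | v := 0 | iter i=1: | v := -38 | iter i=2: | v := -38 | iter i=3: | v := -38 | iter i=4: | v := -38 | iter i=5: | v := -38 | t := 40 | result 38 | score_new: u := -4 | t := 12 | ((x - z) != min(x, u)): true | x := 7 | v := 0 | v := -38 | iter i=2: | v := -38 | iter i=3: | v := -38 | iter i=4: | v := -38 | iter i=5: | v := -38 | t := 40 | result 38 — matching result 38.
Sweeping the whole domain (180 inputs) finds no disagreement.
verdict: equivalent


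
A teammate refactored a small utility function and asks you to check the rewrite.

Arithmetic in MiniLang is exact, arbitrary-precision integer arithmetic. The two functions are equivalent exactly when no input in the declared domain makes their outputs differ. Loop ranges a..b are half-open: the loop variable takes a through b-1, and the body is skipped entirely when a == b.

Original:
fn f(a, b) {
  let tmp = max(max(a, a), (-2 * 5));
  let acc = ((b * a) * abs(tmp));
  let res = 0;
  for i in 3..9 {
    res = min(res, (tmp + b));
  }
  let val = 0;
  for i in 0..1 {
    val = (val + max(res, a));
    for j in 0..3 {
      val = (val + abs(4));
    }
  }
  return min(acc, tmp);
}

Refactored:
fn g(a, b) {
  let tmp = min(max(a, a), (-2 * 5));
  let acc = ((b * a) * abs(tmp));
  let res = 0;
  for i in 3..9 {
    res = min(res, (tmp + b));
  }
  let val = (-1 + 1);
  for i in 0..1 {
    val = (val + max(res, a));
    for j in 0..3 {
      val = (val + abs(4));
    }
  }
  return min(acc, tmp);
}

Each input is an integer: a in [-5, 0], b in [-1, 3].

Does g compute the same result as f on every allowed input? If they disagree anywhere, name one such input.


Try a=-5, b=-1.
f: tmp becomes -5; next acc becomes 25; next res becomes 0; next at i=3:; next res becomes -6; next at i=4:; next res becomes -6; next at i=5:; next res becomes -6; next at i=6:; next res becomes -6; next at i=7:; next res becomes -6; next at i=8:; next res becomes -6; next val becomes 0; next at i=0:; next val becomes -5; next at j=0:; next val becomes -1; next at j=1:; next val becomes 3; next at j=2:; next val becomes 7; next final value -5
g: tmp becomes -10; next acc becomes 50; next res becomes 0; next at i=3:; next res becomes -11; next at i=4:; next res becomes -11; next at i=5:; next res becomes -11; next at i=6:; next res becomes -11; next at i=7:; next res becomes -11; next at i=8:; next res becomes -11; next val becomes 0; next at i=0:; next val becomes -5; next at j=0:; next val becomes -1; next at j=1:; next val becomes 3; next at j=2:; next val becomes 7; next final value -10
-5 against -10: the behavior changed.
verdict: not equivalent; witness: a=-5, b=-1


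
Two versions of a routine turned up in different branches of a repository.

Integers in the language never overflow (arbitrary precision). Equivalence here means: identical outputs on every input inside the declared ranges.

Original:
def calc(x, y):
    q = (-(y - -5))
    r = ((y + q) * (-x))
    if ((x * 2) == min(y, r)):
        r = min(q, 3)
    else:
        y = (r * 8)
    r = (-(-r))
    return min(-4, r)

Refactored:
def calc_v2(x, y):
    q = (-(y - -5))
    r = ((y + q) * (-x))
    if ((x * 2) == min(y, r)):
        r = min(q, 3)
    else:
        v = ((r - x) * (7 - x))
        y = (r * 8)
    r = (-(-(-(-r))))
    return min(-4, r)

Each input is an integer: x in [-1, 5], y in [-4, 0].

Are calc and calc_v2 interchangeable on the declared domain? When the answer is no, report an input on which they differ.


Comparing the listings, the differences include: local variable names differ, arithmetic usage differs, statement counts differ, constant usage differs.
As a probe, take x=1, y=-1: calc runs q := -4 | r := 5 | ((x * 2) == min(y, r)): false | y := 40 | r := 5 | result -4; calc_v2 runs q := -4 | r := 5 | ((x * 2) == min(y, r)): false | v := 24 | y := 40 | r := 5 | result -4; both end at -4.
Checked all 35 inputs in the declared domain: the outputs agree on every one.
verdict: equivalent


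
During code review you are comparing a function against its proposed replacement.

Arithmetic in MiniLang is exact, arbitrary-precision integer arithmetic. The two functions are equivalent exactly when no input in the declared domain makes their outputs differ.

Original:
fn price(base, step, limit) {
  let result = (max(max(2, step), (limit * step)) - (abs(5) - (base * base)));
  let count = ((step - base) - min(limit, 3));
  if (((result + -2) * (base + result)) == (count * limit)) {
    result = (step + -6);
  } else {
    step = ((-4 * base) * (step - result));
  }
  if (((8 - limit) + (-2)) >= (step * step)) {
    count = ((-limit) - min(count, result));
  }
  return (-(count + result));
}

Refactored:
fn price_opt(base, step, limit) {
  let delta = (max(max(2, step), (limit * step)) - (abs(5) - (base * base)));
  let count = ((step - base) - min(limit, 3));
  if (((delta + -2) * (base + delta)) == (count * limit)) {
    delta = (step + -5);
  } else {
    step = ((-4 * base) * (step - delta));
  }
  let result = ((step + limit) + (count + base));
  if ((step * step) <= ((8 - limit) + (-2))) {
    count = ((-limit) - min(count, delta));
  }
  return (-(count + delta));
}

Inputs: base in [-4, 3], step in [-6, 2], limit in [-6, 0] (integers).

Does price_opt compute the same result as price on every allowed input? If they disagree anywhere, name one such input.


On input base=-2, step=-4, limit=-1, price returns 11 while price_opt returns 10.
verdict: not equivalent; witness: base=-2, step=-4, limit=-1


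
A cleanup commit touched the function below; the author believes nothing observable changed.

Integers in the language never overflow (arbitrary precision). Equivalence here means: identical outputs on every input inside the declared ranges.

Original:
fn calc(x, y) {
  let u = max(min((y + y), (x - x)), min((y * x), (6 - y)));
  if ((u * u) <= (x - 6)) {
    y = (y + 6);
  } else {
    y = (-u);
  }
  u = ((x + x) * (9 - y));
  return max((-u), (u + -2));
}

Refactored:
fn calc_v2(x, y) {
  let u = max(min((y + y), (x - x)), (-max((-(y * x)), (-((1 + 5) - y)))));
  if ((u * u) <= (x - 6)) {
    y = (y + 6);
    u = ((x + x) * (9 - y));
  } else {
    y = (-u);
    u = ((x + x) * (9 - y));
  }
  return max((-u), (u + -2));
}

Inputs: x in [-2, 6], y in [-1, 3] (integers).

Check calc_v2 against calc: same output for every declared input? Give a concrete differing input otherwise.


The two versions differ — the changes include constant usage differs, and arithmetic usage differs, and min/max/abs usage differs, and statement counts differ.
As a probe, take x=3, y=0: calc runs u := 0 | ((u * u) <= (x - 6)): false | y := 0 | u := 54 | result 52; calc_v2 runs u := 0 | ((u * u) <= (x - 6)): false | y := 0 | u := 54 | result 52; both end at 52.
Across all 45 domain points the two functions coincide.
verdict: equivalent


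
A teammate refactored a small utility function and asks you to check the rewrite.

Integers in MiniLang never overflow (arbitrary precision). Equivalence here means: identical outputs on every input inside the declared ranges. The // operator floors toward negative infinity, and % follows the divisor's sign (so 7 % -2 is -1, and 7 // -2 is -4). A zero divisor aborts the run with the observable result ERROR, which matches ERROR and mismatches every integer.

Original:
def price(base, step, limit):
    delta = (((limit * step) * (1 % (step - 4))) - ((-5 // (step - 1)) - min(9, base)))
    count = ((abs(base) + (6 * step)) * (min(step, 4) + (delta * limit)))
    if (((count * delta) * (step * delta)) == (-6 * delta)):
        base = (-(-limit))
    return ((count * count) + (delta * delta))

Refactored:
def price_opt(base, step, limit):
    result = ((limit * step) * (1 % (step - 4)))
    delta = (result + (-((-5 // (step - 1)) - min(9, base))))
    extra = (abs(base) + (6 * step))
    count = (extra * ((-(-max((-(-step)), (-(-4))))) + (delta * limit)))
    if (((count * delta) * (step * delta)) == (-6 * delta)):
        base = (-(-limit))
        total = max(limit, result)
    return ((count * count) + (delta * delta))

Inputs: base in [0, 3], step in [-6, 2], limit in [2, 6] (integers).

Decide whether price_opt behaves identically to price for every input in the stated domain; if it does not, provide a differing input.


Not equivalent: base=0, step=-6, limit=2 separates them (57165264 vs 62738064).
price: delta becomes 108; next count becomes -7560; next (((count * delta) * (step * delta)) == (-6 * delta)) evaluates to false; next final value 57165264
price_opt: result becomes 108; next delta becomes 108; next extra becomes -36; next count becomes -7920; next (((count * delta) * (step * delta)) == (-6 * delta)) evaluates to false; next final value 62738064
verdict: not equivalent; witness: base=0, step=-6, limit=2


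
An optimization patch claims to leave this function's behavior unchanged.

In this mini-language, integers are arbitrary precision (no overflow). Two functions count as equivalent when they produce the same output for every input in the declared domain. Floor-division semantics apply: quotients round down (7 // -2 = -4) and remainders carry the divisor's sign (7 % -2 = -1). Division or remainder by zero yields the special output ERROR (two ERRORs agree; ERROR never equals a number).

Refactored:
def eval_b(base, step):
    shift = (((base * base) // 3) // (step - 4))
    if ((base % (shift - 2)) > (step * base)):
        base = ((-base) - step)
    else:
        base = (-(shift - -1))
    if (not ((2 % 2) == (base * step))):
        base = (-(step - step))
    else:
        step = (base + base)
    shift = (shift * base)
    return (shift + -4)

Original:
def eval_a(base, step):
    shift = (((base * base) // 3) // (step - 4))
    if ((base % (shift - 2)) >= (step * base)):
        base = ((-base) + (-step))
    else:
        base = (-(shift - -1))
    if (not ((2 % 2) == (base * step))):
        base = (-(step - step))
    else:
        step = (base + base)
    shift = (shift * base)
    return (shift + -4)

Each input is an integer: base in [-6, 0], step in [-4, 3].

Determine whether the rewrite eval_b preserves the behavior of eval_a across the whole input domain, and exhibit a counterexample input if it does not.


Not equivalent: base=-4, step=0 separates them (-12 vs -6).
eval_a: shift := -2 | ((base % (shift - 2)) >= (step * base)): true | base := 4 | (not ((2 % 2) == (base * step))): false | step := 8 | shift := -8 | result -12
eval_b: shift := -2 | ((base % (shift - 2)) > (step * base)): false | base := 1 | (not ((2 % 2) == (base * step))): false | step := 2 | shift := -2 | result -6
verdict: not equivalent; witness: base=-4, step=0


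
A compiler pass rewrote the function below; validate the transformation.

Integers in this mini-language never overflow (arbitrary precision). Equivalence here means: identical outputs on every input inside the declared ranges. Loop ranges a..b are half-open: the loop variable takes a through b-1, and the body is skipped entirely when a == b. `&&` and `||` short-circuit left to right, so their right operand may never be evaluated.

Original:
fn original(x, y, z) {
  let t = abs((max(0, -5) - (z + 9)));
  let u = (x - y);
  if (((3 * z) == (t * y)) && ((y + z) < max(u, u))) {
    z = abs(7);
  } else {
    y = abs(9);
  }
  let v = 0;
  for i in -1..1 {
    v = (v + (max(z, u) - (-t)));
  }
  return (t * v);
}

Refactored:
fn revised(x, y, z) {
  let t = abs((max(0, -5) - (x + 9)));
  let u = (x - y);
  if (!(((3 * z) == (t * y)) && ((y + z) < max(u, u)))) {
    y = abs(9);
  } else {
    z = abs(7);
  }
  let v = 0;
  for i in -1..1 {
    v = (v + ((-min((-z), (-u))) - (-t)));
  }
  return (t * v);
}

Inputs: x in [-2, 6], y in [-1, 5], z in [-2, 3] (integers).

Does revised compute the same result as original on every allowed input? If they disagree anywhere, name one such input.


Consider the input x=-2, y=-1, z=-1.
original: t becomes 8; next u becomes -1; next (((3 * z) == (t * y)) && ((y + z) < max(u, u))) evaluates to false; next y becomes 9; next v becomes 0; next at i=-1:; next v becomes 7; next at i=0:; next v becomes 14; next final value 112
revised: t becomes 7; next u becomes -1; next (!(((3 * z) == (t * y)) && ((y + z) < max(u, u)))) evaluates to true; next y becomes 9; next v becomes 0; next at i=-1:; next v becomes 6; next at i=0:; next v becomes 12; next final value 84
112 and 84 differ, so these are not the same function on this domain.
verdict: not equivalent; witness: x=-2, y=-1, z=-1


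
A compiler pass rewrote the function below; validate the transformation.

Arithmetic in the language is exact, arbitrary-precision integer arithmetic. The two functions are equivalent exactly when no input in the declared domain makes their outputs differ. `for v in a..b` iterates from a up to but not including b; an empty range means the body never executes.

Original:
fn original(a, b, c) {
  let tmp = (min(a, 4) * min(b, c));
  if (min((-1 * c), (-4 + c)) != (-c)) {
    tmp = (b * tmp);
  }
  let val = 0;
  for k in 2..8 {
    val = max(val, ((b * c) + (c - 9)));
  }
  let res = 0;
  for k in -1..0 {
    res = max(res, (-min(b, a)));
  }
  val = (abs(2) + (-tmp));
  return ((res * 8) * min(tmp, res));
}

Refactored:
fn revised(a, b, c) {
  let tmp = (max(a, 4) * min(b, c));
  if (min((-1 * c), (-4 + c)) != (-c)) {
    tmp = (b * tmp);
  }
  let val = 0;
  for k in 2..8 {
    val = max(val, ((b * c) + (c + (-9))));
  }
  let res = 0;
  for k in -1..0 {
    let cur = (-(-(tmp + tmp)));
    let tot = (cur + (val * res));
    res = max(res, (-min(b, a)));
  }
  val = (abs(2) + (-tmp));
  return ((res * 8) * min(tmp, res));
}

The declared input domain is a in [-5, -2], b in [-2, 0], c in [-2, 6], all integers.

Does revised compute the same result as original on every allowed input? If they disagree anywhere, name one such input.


These are not equivalent — on a=-5, b=-2, c=-2 the outputs split (-800 vs 200).
original: tmp := 10 | (min((-1 * c), (-4 + c)) != (-c)): true | tmp := -20 | val := 0 | iter k=2: | val := 0 | iter k=3: | val := 0 | iter k=4: | val := 0 | iter k=5: | val := 0 | iter k=6: | val := 0 | iter k=7: | val := 0 | res := 0 | iter k=-1: | res := 5 | val := 22 | result -800
revised: tmp := -8 | (min((-1 * c), (-4 + c)) != (-c)): true | tmp := 16 | val := 0 | iter k=2: | val := 0 | iter k=3: | val := 0 | iter k=4: | val := 0 | iter k=5: | val := 0 | iter k=6: | val := 0 | iter k=7: | val := 0 | res := 0 | iter k=-1: | cur := 32 | tot := 32 | res := 5 | val := -14 | result 200
verdict: not equivalent; witness: a=-5, b=-2, c=-2


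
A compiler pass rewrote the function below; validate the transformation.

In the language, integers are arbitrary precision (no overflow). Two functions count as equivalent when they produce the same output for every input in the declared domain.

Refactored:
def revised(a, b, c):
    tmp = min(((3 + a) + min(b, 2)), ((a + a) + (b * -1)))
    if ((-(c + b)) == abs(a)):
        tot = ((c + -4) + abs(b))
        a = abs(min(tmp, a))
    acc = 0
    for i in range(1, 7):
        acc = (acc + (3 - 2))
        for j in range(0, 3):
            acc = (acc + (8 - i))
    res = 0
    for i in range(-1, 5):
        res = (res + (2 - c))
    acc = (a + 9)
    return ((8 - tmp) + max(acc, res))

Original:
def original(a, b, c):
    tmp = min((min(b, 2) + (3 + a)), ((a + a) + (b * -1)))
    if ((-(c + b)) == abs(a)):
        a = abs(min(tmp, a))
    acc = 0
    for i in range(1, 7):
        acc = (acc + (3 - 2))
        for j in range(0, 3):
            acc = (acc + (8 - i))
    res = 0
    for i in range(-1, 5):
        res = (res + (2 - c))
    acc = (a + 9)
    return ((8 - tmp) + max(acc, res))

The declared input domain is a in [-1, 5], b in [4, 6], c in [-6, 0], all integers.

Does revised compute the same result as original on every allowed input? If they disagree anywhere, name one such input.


Changes here: statement counts differ, min/max/abs usage differs, arithmetic usage differs, constant usage differs, local variable names differ; the full 147-point sweep finds no disagreement.
verdict: equivalent


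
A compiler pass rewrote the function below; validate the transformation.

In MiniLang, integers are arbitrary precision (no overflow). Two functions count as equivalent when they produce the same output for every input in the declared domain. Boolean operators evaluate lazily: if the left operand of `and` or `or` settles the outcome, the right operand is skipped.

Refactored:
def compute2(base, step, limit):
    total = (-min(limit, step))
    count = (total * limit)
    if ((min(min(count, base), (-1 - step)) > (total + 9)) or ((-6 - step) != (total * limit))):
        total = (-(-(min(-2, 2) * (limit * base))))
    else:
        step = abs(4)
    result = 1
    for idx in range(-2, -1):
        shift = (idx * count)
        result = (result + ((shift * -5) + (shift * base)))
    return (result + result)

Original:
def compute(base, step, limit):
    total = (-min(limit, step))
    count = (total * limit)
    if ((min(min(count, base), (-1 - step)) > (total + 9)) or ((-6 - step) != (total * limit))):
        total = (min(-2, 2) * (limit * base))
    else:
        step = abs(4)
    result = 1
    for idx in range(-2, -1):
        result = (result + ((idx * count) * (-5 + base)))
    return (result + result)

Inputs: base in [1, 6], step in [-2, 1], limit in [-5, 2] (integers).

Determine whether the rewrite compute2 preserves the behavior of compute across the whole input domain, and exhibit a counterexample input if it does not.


Equivalent — the differences include arithmetic usage differs, plus statement counts differ, plus local variable names differ, yet no declared input distinguishes the two.
As a probe, take base=5, step=0, limit=-4: compute runs total=4, then count=-16, then ((min(min(count, base), (-1 - step)) > (total + 9)) or ((-6 - step) != (total * limit))) is true, then total=40, then result=1, then (idx=-2), then result=1, then returns 2; compute2 runs total=4, then count=-16, then ((min(min(count, base), (-1 - step)) > (total + 9)) or ((-6 - step) != (total * limit))) is true, then total=40, then result=1, then (idx=-2), then shift=32, then result=1, then returns 2; both end at 2.
Sweeping the whole domain (192 inputs) finds no disagreement.
verdict: equivalent


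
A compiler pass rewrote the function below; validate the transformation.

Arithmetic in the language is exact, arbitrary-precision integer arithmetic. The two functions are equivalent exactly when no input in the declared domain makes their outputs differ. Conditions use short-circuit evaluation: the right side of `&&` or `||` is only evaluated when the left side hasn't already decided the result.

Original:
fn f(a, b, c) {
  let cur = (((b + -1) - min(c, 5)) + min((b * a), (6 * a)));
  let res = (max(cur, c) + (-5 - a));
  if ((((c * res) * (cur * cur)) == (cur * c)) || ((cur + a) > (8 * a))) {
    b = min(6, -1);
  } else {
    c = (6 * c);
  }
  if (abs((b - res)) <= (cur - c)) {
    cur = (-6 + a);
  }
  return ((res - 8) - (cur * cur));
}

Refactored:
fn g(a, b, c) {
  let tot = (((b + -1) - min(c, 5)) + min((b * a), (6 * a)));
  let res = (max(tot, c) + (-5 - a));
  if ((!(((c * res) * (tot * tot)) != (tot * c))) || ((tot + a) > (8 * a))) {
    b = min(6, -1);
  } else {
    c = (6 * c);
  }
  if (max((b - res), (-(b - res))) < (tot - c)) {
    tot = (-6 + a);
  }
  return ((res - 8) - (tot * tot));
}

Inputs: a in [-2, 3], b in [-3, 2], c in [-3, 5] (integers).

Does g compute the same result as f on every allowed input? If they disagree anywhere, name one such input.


Run the pair on a=0, b=-3, c=-1.
f: cur=-3, then res=-6, then ((((c * res) * (cur * cur)) == (cur * c)) || ((cur + a) > (8 * a))) is false, then c=-6, then (abs((b - res)) <= (cur - c)) is true, then cur=-6, then returns -50
g: tot=-3, then res=-6, then ((!(((c * res) * (tot * tot)) != (tot * c))) || ((tot + a) > (8 * a))) is false, then c=-6, then (max((b - res), (-(b - res))) < (tot - c)) is false, then returns -23
-50 != -23, so the rewrite changes behavior.
verdict: not equivalent; witness: a=0, b=-3, c=-1


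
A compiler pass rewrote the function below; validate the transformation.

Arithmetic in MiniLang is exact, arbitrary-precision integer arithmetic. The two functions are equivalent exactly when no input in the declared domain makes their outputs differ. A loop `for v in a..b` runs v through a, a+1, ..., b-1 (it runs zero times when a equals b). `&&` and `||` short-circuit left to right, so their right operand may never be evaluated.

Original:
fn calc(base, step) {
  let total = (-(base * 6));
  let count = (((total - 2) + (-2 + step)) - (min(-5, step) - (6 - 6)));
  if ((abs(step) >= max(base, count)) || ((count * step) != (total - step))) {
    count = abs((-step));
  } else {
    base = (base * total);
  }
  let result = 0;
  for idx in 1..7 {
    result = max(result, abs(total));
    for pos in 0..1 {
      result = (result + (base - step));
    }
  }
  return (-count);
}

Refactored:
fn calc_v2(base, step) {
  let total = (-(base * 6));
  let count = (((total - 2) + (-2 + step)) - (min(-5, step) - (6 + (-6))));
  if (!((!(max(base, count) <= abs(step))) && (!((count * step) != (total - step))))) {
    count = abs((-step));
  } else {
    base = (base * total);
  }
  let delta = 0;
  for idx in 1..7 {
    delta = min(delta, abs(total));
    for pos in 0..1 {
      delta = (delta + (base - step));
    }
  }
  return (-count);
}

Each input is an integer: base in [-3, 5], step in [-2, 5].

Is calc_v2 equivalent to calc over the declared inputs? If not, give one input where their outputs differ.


Whatever the rewrite altered, no input in the stated domain can expose a difference.
Tracing base=2, step=-2: calc: total becomes -12; next count becomes -13; next ((abs(step) >= max(base, count)) || ((count * step) != (total - step))) evaluates to true; next count becomes 2; next result becomes 0; next at idx=1:; next result becomes 12; next at pos=0:; next result becomes 16; next at idx=2:; next result becomes 16; next at pos=0:; next result becomes 20; next at idx=3:; next result becomes 20; next at pos=0:; next result becomes 24; next at idx=4:; next result becomes 24; next at pos=0:; next result becomes 28; next at idx=5:; next result becomes 28; next at pos=0:; next result becomes 32; next at idx=6:; next result becomes 32; next at pos=0:; next result becomes 36; next final value -2 | calc_v2: total becomes -12; next count becomes -13; next (!((!(max(base, count) <= abs(step))) && (!((count * step) != (total - step))))) evaluates to true; next count becomes 2; next delta becomes 0; next at idx=1:; next delta becomes 0; next at pos=0:; next delta becomes 4; next at idx=2:; next delta becomes 4; next at pos=0:; next delta becomes 8; next at idx=3:; next delta becomes 8; next at pos=0:; next delta becomes 12; next at idx=4:; next delta becomes 12; next at pos=0:; next delta becomes 16; next at idx=5:; next delta becomes 12; next at pos=0:; next delta becomes 16; next at idx=6:; next delta becomes 12; next at pos=0:; next delta becomes 16; next final value -2 — matching result -2.
Sweeping the whole domain (72 inputs) finds no disagreement.
verdict: equivalent


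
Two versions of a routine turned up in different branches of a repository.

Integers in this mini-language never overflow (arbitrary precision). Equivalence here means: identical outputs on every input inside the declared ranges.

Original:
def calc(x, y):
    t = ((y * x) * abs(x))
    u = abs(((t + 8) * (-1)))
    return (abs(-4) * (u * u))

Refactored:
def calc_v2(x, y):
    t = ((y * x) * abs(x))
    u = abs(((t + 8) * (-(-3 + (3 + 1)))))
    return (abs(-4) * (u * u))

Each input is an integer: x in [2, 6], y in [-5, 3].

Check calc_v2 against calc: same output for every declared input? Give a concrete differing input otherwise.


Changes here: constant usage differs, plus arithmetic usage differs; the full 45-point sweep finds no disagreement.
verdict: equivalent


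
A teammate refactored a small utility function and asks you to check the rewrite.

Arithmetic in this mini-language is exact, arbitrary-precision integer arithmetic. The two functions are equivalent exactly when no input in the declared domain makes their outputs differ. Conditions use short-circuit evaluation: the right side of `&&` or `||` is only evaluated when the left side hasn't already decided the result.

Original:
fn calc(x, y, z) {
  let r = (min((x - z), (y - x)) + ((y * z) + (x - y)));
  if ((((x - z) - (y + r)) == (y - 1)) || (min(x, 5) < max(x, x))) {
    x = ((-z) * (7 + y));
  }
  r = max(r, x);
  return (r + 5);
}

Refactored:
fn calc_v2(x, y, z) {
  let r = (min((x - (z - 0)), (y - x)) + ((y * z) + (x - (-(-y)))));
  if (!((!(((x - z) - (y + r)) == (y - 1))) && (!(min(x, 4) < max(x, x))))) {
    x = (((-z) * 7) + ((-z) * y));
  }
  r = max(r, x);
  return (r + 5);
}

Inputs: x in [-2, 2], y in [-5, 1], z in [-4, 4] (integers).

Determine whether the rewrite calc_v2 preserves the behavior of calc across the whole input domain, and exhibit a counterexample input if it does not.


Equivalent. Although `5` became `4`, no input in the stated domain can expose it.
Every one of the 315 inputs gives matching results.
As a probe, take x=-1, y=-5, z=-3: calc runs r=15, then ((((x - z) - (y + r)) == (y - 1)) || (min(x, 5) < max(x, x))) is false, then r=15, then returns 20; calc_v2 runs r=15, then (!((!(((x - z) - (y + r)) == (y - 1))) && (!(min(x, 4) < max(x, x))))) is false, then r=15, then returns 20; both end at 20.
verdict: equivalent


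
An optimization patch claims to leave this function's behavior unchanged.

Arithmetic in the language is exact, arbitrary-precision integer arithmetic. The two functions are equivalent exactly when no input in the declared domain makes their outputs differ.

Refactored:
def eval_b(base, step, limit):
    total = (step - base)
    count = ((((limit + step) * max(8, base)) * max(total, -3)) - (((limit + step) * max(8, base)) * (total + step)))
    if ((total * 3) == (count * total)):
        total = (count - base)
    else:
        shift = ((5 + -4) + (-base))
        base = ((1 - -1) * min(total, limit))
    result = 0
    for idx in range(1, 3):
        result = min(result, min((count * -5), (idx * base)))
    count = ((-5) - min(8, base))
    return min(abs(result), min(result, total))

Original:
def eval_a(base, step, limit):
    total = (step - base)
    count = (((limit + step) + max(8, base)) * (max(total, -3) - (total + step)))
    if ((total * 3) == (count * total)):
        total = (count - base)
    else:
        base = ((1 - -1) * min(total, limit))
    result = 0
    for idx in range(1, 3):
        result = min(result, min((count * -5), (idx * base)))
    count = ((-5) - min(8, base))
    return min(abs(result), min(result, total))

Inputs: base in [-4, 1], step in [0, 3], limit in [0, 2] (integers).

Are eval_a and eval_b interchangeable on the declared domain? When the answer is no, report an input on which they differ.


On input base=1, step=1, limit=0, eval_a returns -10 while eval_b returns -9.
verdict: not equivalent; witness: base=1, step=1, limit=0


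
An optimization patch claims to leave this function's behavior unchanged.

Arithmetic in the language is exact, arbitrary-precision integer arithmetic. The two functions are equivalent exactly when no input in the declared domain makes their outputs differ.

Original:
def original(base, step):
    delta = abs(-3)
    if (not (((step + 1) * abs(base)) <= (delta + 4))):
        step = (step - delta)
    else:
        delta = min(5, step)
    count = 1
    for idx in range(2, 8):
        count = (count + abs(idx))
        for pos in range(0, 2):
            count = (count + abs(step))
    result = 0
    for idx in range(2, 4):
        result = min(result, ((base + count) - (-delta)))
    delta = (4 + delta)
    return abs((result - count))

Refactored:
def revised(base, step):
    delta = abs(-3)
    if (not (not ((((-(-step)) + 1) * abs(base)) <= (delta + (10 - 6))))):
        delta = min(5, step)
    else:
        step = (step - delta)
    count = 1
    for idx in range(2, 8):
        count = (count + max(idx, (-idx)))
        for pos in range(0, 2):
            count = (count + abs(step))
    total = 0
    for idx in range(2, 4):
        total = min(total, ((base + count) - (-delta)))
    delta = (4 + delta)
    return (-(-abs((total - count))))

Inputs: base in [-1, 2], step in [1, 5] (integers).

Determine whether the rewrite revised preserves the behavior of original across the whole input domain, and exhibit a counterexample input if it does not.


This is a faithful refactor — min/max/abs usage differs, constant usage differs, arithmetic usage differs, boolean connective usage differs, local variable names differ, but the computed results match everywhere.
One worked example (base=0, step=2) — original: delta := 3 | (not (((step + 1) * abs(base)) <= (delta + 4))): false | delta := 2 | count := 1 | iter idx=2: | count := 3 | iter pos=0: | count := 5 | iter pos=1: | count := 7 | iter idx=3: | count := 10 | iter pos=0: | count := 12 | iter pos=1: | count := 14 | iter idx=4: | count := 18 | iter pos=0: | count := 20 | iter pos=1: | count := 22 | iter idx=5: | count := 27 | iter pos=0: | count := 29 | iter pos=1: | count := 31 | iter idx=6: | count := 37 | iter pos=0: | count := 39 | iter pos=1: | count := 41 | iter idx=7: | count := 48 | iter pos=0: | count := 50 | iter pos=1: | count := 52 | result := 0 | iter idx=2: | result := 0 | iter idx=3: | result := 0 | delta := 6 | result 52; revised: delta := 3 | (not (not ((((-(-step)) + 1) * abs(base)) <= (delta + (10 - 6))))): true | delta := 2 | count := 1 | iter idx=2: | count := 3 | iter pos=0: | count := 5 | iter pos=1: | count := 7 | iter idx=3: | count := 10 | iter pos=0: | count := 12 | iter pos=1: | count := 14 | iter idx=4: | count := 18 | iter pos=0: | count := 20 | iter pos=1: | count := 22 | iter idx=5: | count := 27 | iter pos=0: | count := 29 | iter pos=1: | count := 31 | iter idx=6: | count := 37 | iter pos=0: | count := 39 | iter pos=1: | count := 41 | iter idx=7: | count := 48 | iter pos=0: | count := 50 | iter pos=1: | count := 52 | total := 0 | iter idx=2: | total := 0 | iter idx=3: | total := 0 | delta := 6 | result 52; agreement on 52.
An exhaustive pass over the 20 declared inputs shows identical outputs.
verdict: equivalent


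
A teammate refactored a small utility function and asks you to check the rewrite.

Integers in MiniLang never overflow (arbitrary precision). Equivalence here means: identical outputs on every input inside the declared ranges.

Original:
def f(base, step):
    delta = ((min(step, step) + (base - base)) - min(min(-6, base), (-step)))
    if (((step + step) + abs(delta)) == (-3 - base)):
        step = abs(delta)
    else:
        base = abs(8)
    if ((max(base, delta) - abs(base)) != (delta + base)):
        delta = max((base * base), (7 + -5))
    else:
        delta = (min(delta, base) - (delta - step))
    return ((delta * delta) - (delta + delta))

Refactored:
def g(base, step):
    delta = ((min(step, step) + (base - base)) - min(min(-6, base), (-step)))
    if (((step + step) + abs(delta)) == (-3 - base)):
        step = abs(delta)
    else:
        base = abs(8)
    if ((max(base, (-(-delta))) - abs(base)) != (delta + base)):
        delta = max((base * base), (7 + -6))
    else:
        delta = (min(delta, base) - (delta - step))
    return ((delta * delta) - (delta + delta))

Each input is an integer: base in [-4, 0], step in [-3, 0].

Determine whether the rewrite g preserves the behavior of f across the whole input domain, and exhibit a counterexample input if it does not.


Equivalent. The suspicious edit (`-5` became `-6`) never changes the result for any input inside the declared domain.
Every one of the 20 inputs gives matching results.
Tracing base=-2, step=0: f: delta becomes 6; next (((step + step) + abs(delta)) == (-3 - base)) evaluates to false; next base becomes 8; next ((max(base, delta) - abs(base)) != (delta + base)) evaluates to true; next delta becomes 64; next final value 3968 | g: delta becomes 6; next (((step + step) + abs(delta)) == (-3 - base)) evaluates to false; next base becomes 8; next ((max(base, (-(-delta))) - abs(base)) != (delta + base)) evaluates to true; next delta becomes 64; next final value 3968 — matching result 3968.
verdict: equivalent


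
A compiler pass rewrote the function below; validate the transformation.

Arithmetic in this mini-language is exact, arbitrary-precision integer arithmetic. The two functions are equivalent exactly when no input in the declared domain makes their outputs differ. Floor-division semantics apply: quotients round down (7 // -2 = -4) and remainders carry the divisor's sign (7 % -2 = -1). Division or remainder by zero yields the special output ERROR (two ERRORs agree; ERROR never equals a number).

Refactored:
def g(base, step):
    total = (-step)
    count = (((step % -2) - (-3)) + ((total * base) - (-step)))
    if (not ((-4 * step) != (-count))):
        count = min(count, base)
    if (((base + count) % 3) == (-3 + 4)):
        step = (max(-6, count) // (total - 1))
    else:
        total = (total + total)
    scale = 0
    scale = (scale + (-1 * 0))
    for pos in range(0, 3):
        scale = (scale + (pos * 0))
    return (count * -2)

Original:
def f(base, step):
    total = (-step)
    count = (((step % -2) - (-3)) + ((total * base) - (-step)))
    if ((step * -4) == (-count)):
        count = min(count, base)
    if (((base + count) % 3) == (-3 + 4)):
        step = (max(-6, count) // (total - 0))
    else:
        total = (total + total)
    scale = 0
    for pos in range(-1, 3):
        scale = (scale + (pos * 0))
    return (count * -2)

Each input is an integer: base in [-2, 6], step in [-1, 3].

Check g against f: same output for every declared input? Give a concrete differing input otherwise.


Try base=-2, step=0.
f: total = 0; count = 3; ((step * -4) == (-count)) -> false; (((base + count) % 3) == (-3 + 4)) -> true; division by zero -> ERROR
g: total = 0; count = 3; (not ((-4 * step) != (-count))) -> false; (((base + count) % 3) == (-3 + 4)) -> true; step = -3; scale = 0; scale = 0; [pos=0]; scale = 0; [pos=1]; scale = 0; [pos=2]; scale = 0; return -6
ERROR vs -6 — the two versions disagree here.
verdict: not equivalent; witness: base=-2, step=0


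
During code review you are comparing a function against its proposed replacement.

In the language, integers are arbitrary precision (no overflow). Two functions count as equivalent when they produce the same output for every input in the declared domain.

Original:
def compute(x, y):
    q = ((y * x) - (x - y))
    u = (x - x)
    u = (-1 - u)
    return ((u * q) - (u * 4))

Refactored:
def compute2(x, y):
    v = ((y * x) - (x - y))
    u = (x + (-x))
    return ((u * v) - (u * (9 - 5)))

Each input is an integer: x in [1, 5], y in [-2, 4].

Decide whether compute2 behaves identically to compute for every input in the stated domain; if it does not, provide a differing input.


Run the pair on x=1, y=-2.
compute: q = -5; u = 0; u = -1; return 9
compute2: v = -5; u = 0; return 0
9 != 0, so the rewrite changes behavior.
verdict: not equivalent; witness: x=1, y=-2


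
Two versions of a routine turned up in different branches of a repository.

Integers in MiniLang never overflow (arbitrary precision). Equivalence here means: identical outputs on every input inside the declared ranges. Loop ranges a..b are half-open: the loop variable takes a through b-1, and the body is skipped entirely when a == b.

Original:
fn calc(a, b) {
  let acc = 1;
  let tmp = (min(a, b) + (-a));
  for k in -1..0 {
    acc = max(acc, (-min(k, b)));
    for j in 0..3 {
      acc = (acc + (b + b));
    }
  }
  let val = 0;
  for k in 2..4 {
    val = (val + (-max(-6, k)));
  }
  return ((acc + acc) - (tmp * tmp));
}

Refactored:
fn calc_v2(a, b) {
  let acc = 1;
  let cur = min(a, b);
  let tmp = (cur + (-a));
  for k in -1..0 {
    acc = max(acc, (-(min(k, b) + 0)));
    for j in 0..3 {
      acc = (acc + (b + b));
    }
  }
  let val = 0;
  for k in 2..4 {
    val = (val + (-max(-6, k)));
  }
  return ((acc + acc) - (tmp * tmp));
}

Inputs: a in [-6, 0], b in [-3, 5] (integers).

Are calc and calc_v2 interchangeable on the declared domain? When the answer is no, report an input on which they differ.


Differences: arithmetic usage differs; constant usage differs; statement counts differ; local variable names differ — yet all 63 inputs agree.
verdict: equivalent


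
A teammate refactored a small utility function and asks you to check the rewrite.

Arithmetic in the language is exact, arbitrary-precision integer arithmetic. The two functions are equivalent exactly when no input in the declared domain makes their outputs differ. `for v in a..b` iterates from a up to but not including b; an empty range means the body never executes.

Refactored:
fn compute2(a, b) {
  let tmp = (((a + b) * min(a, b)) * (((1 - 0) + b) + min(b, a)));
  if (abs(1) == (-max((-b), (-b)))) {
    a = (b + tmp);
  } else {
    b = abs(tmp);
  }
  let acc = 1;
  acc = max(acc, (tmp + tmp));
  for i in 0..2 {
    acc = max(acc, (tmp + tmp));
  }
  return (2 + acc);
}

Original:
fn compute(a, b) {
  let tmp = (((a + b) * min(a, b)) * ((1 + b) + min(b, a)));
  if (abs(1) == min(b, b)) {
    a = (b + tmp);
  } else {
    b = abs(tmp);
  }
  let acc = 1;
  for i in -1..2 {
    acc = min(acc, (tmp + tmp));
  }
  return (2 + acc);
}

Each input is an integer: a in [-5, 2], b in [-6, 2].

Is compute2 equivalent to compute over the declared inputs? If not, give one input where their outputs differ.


Take a=-5, b=-6.
compute: tmp := -726 | (abs(1) == min(b, b)): false | b := 726 | acc := 1 | iter i=-1: | acc := -1452 | iter i=0: | acc := -1452 | iter i=1: | acc := -1452 | result -1450
compute2: tmp := -726 | (abs(1) == (-max((-b), (-b)))): false | b := 726 | acc := 1 | acc := 1 | iter i=0: | acc := 1 | iter i=1: | acc := 1 | result 3
-1450 and 3 differ, so these are not the same function on this domain.
verdict: not equivalent; witness: a=-5, b=-6
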